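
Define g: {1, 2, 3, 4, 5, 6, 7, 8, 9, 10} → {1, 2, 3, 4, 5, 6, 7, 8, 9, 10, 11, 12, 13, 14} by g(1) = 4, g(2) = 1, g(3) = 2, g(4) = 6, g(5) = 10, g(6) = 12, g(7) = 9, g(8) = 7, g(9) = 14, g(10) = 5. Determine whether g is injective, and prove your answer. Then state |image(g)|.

The values g(1), …, g(10) are 4, 1, 2, 6, 10, 12, 9, 7, 14, 5 — all distinct.
So g(x_1) = g(x_2) only when x_1 = x_2, and g is injective.
The image of g is {1, 2, 4, 5, 6, 7, 9, 10, 12, 14}, which has 10 elements.

10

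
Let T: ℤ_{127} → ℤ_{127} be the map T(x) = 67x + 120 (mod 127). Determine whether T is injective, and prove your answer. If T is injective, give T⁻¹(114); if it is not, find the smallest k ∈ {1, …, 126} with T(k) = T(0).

Recall that T is injective when T(s) = T(t) forces s = t.
Suppose T(s) = T(t) in ℤ_{127}. Then 67s + 120 ≡ 67t + 120 (mod 127), hence 67(s − t) ≡ 0 (mod 127).
Since gcd(67, 127) = 1, 67 is invertible modulo 127, so s − t ≡ 0 (mod 127), i.e. s = t.
So T is injective.
We now compute 67⁻¹ mod 127 explicitly. Euclid's algorithm: 127 = 1·67 + 60, 67 = 1·60 + 7, 60 = 8·7 + 4, 7 = 1·4 + 3, 4 = 1·3 + 1; back-substituting gives 1 = 91·67 − 48·127, so 67⁻¹ ≡ 91 (mod 127).
Since T is injective, we compute T⁻¹(114): solve 67x + 120 ≡ 114 (mod 127), i.e. 67x ≡ 121 (mod 127).
Multiplying by 67⁻¹ = 91 gives x ≡ 91·121 = 11011 = 86·127 + 89 ≡ 89 (mod 127).
Check: T(89) = 67·89 + 120 = 6083 = 47·127 + 114 ≡ 114 (mod 127).

89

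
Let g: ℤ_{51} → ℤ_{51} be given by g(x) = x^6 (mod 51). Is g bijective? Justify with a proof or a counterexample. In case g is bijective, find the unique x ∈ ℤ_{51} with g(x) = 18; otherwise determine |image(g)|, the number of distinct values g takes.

18

g(7): Repeated squaring mod 51: 7^1 ≡ 7, 7^2 ≡ 7² = 49, 7^4 ≡ 49² = 2401 ≡ 4. Since 6 = 4 + 2, 7^6 ≡ 4·49: 4·49 = 196 ≡ 43. So 7^6 ≡ 43 (mod 51).
g(10): Repeated squaring mod 51: 10^1 ≡ 10, 10^2 ≡ 10² = 100 ≡ 49, 10^4 ≡ 49² = 2401 ≡ 4. Since 6 = 4 + 2, 10^6 ≡ 4·49: 4·49 = 196 ≡ 43. So 10^6 ≡ 43 (mod 51).
So g(7) = g(10) = 43 while 7 ≠ 10, therefore g is not injective, hence not bijective.
Since g is not bijective, we determine |image(g)|. Computing x^6 mod 51 for each x (by repeated squaring, reducing mod 51 at every step), the values g(0), g(1), …, g(50) are: 0, 1, 13, 15, 16, 19, 42, 43, 4, 21, 43, 25, 36, 16, 49, 30, 1, 34, 18, 13, 49, 33, 19, 25, 9, 4, 4, 9, 25, 19, 33, 49, 13, 18, 34, 1, 30, 49, 16, 36, 25, 43, 21, 4, 43, 42, 19, 16, 15, 13, 1.
The distinct values are {0, 1, 4, 9, 13, 15, 16, 18, 19, 21, 25, 30, 33, 34, 36, 42, 43, 49}; there are 18 of them.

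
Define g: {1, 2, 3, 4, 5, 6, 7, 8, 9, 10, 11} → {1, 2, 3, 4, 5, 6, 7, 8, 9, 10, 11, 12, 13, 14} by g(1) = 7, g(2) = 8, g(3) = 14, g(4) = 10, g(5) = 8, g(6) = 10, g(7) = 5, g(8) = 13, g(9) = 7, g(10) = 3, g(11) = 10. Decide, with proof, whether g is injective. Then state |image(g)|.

g(2) = 8 = g(5) with 2 ≠ 5, so g is not injective.
The image of g is {3, 5, 7, 8, 10, 13, 14}, which has 7 elements.

7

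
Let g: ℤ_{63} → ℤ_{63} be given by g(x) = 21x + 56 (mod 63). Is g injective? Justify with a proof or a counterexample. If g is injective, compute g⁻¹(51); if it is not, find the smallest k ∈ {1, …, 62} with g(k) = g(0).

3

We have gcd(21, 63) = 21 > 1. Taking s = 0 and t = 3: g(0) = 56 and g(3) = 21·3 + 56 = 119 ≡ 56 (mod 63).
So g(0) = g(3) while 0 ≠ 3, so g is not injective.
Since g is not injective, we find the least positive k with g(k) = g(0): this means 21k ≡ 0 (mod 63), i.e. 63 ∣ 21k. Since gcd(21, 63) = 21, dividing through by 21 this holds exactly when 3 ∣ k.
The smallest positive such k is 3.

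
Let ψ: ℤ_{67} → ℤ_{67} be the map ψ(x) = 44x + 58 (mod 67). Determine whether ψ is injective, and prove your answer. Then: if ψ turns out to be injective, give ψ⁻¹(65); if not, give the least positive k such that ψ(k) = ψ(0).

Recall that ψ is injective when ψ(a) = ψ(b) forces a = b.
If ψ(a) = ψ(b), then 44a ≡ 44b (mod 67). Because gcd(44, 67) = 1, we may cancel 44 to get a ≡ b (mod 67).
So ψ is injective.
We now compute 44⁻¹ mod 67 explicitly. Euclid's algorithm: 67 = 1·44 + 23, 44 = 1·23 + 21, 23 = 1·21 + 2, 21 = 10·2 + 1; back-substituting gives 1 = 32·44 − 21·67, so 44⁻¹ ≡ 32 (mod 67).
Since ψ is injective, we compute ψ⁻¹(65): solve 44x + 58 ≡ 65 (mod 67), i.e. 44x ≡ 7 (mod 67).
Multiplying by 44⁻¹ = 32 gives x ≡ 32·7 = 224 = 3·67 + 23 ≡ 23 (mod 67).
Check: ψ(23) = 44·23 + 58 = 1070 = 15·67 + 65 ≡ 65 (mod 67).

23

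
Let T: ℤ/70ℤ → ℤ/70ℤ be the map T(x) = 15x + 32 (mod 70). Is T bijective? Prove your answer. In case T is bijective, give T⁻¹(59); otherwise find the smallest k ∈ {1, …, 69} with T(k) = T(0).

14

By definition, T is injective if T(u) = T(v) implies u = v.
We have gcd(15, 70) = 5 > 1. Taking u = 0 and v = 14: T(0) = 32 and T(14) = 15·14 + 32 = 242 ≡ 32 (mod 70).
So T(0) = T(14) while 0 ≠ 14, so T is not injective, hence not bijective.
Since T is not bijective, we find the least positive k with T(k) = T(0): this means 15k ≡ 0 (mod 70), i.e. 70 ∣ 15k. Since gcd(15, 70) = 5, dividing through by 5 this holds exactly when 14 ∣ 3k, and as gcd(3, 14) = 1, exactly when 14 ∣ k.
The smallest positive such k is 14.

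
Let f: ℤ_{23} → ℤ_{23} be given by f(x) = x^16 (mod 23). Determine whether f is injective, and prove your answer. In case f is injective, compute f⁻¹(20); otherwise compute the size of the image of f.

f(11): Repeated squaring mod 23: 11^1 ≡ 11, 11^2 ≡ 11² = 121 ≡ 6, 11^4 ≡ 6² = 36 ≡ 13, 11^8 ≡ 13² = 169 ≡ 8, 11^16 ≡ 8² = 64 ≡ 18. So 11^16 ≡ 18 (mod 23).
f(12): Repeated squaring mod 23: 12^1 ≡ 12, 12^2 ≡ 12² = 144 ≡ 6, 12^4 ≡ 6² = 36 ≡ 13, 12^8 ≡ 13² = 169 ≡ 8, 12^16 ≡ 8² = 64 ≡ 18. So 12^16 ≡ 18 (mod 23).
So f(11) = f(12) = 18 while 11 ≠ 12, so f is not injective.
Since f is not injective, we determine |image(f)|. Computing x^16 mod 23 for each x (by repeated squaring, reducing mod 23 at every step), the values f(0), f(1), …, f(22) are: 0, 1, 9, 13, 12, 3, 2, 6, 16, 8, 4, 18, 18, 4, 8, 16, 6, 2, 3, 12, 13, 9, 1.
The distinct values are {0, 1, 2, 3, 4, 6, 8, 9, 12, 13, 16, 18}; there are 12 of them.

12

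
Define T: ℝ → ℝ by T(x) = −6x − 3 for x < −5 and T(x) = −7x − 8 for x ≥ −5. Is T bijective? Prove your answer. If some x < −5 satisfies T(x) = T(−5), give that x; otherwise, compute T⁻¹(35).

-19/3

Both pieces are strictly decreasing (slopes −6 and −7), so each is injective on its own interval.
The left piece maps (−∞, −5) onto (27, ∞); the right piece maps [−5, ∞) onto (−∞, 27].
Since 27 = 27, the images partition ℝ: T is injective and surjective, hence bijective.
Because the two images are disjoint, no x < −5 has T(x) = T(−5), so we compute T⁻¹(35): 35 lies in (27, ∞), so solve −6x − 3 = 35: x = (35 + 3)/(−6) = −19/3.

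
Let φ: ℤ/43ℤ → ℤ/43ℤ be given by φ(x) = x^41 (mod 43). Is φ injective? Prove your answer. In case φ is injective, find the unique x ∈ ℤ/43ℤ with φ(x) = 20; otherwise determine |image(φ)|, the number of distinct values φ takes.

28

Since 43 is prime, the nonzero elements of ℤ/43ℤ form a cyclic group of order 42.
As gcd(41, 42) = 1, raising to the 41st power is a bijection on this group: if a^41 ≡ b^41 then (ab^{−1})^41 = 1, and the only element of order dividing gcd(41, 42) = 1 is 1, so a = b.
With φ(0) = 0 this makes φ injective on all of ℤ/43ℤ, hence bijective (finite equal-size domain and codomain). In particular φ is injective.
Since φ is injective, we find the preimage of 20. The inverse of x ↦ x^41 on (ℤ/43ℤ)^× is x ↦ x^41, because 41·41 = 1681 = 40·42 + 1 ≡ 1 (mod 42) and x^{42} = 1 for x ≠ 0 (Fermat). So φ⁻¹(20) = 20^41 mod 43.
Repeated squaring mod 43: 20^1 ≡ 20, 20^2 ≡ 20² = 400 ≡ 13, 20^4 ≡ 13² = 169 ≡ 40, 20^8 ≡ 40² = 1600 ≡ 9, 20^16 ≡ 9² = 81 ≡ 38, 20^32 ≡ 38² = 1444 ≡ 25. Since 41 = 32 + 8 + 1, 20^41 ≡ 25·9·20: 25·9 = 225 ≡ 10, then 10·20 = 200 ≡ 28. So 20^41 ≡ 28 (mod 43).
Hence φ⁻¹(20) = 28.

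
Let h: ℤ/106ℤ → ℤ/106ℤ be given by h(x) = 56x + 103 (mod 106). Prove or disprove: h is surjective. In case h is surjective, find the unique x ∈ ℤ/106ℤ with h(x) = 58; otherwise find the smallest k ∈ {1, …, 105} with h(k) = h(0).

53

Since gcd(56, 106) = 2, we have 56x ≡ 0 (mod 2) for all x, so h(x) ≡ 1 (mod 2).
But 0 ≢ 1 (mod 2), so 0 ∈ ℤ/106ℤ has no preimage. Thus h is not surjective.
Since h is not surjective, we find the least positive k with h(k) = h(0): this means 56k ≡ 0 (mod 106), i.e. 106 ∣ 56k. Since gcd(56, 106) = 2, dividing through by 2 this holds exactly when 53 ∣ 28k, and as gcd(28, 53) = 1, exactly when 53 ∣ k.
The smallest positive such k is 53.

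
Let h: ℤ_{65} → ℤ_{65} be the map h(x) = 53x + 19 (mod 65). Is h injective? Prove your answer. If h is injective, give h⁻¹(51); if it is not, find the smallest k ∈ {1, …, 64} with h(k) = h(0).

19

By definition, injectivity means: for all u, v in the domain, h(u) = h(v) implies u = v.
Suppose h(u) = h(v) in ℤ_{65}. Then 53u + 19 ≡ 53v + 19 (mod 65), therefore 53(u − v) ≡ 0 (mod 65).
Since gcd(53, 65) = 1, 53 is invertible modulo 65, so u − v ≡ 0 (mod 65), i.e. u = v.
So h is injective.
We now compute 53⁻¹ mod 65 explicitly. Euclid's algorithm: 65 = 1·53 + 12, 53 = 4·12 + 5, 12 = 2·5 + 2, 5 = 2·2 + 1; back-substituting gives 1 = 27·53 − 22·65, so 53⁻¹ ≡ 27 (mod 65).
Since h is injective, we compute h⁻¹(51): solve 53x + 19 ≡ 51 (mod 65), i.e. 53x ≡ 32 (mod 65).
Multiplying by 53⁻¹ = 27 gives x ≡ 27·32 = 864 = 13·65 + 19 ≡ 19 (mod 65).
Check: h(19) = 53·19 + 19 = 1026 = 15·65 + 51 ≡ 51 (mod 65).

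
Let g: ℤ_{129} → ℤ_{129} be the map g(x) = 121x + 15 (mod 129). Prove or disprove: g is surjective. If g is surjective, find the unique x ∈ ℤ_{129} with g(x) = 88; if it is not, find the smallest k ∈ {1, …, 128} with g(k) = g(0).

Recall: g is surjective if every y in the codomain equals g(x) for some x in the domain.
Since gcd(121, 129) = 1, 121 is invertible modulo 129. Euclid's algorithm: 129 = 1·121 + 8, 121 = 15·8 + 1; back-substituting gives 1 = 16·121 − 15·129, so 121⁻¹ ≡ 16 (mod 129).
For any y ∈ ℤ_{129}, x = 16(y − 15) mod 129 satisfies g(x) = 121·16(y − 15) + 15 ≡ y (since 121·16 ≡ 1 mod 129). So every y has a preimage.
Therefore g is surjective.
Since g is surjective, we compute g⁻¹(88): solve 121x + 15 ≡ 88 (mod 129), i.e. 121x ≡ 73 (mod 129).
Multiplying by 121⁻¹ = 16 gives x ≡ 16·73 = 1168 = 9·129 + 7 ≡ 7 (mod 129).
Check: g(7) = 121·7 + 15 = 862 = 6·129 + 88 ≡ 88 (mod 129).

7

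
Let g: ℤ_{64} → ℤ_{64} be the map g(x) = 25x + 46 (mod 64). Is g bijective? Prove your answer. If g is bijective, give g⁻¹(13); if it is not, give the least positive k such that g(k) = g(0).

55

Suppose g(s) = g(t) in ℤ_{64}. Then 25s + 46 ≡ 25t + 46 (mod 64), hence 25(s − t) ≡ 0 (mod 64).
Since gcd(25, 64) = 1, 25 is invertible modulo 64, thus s − t ≡ 0 (mod 64), i.e. s = t.
We now compute 25⁻¹ mod 64 explicitly. Euclid's algorithm: 64 = 2·25 + 14, 25 = 1·14 + 11, 14 = 1·11 + 3, 11 = 3·3 + 2, 3 = 1·2 + 1; back-substituting gives 1 = 41·25 − 16·64, so 25⁻¹ ≡ 41 (mod 64).
Then y ↦ 41(y − 46) is a two-sided inverse to g, so every y ∈ ℤ_{64} has a preimage.
Thus g is bijective.
Since g is bijective, we compute g⁻¹(13): solve 25x + 46 ≡ 13 (mod 64), i.e. 25x ≡ 31 (mod 64).
Multiplying by 25⁻¹ = 41 gives x ≡ 41·31 = 1271 = 19·64 + 55 ≡ 55 (mod 64).
Check: g(55) = 25·55 + 46 = 1421 = 22·64 + 13 ≡ 13 (mod 64).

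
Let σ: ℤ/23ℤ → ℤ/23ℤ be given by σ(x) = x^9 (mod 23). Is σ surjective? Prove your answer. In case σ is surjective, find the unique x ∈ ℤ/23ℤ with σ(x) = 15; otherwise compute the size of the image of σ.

7

Since 23 is prime, the nonzero elements of ℤ/23ℤ form a cyclic group of order 22.
As gcd(9, 22) = 1, raising to the 9th power is a bijection on this group: if u^9 ≡ v^9 then (uv^{−1})^9 = 1, and the only element of order dividing gcd(9, 22) = 1 is 1, so u = v.
With σ(0) = 0 this makes σ injective on all of ℤ/23ℤ, hence bijective (finite equal-size domain and codomain). In particular σ is surjective.
Since σ is surjective, we find the preimage of 15. The inverse of x ↦ x^9 on (ℤ/23ℤ)^× is x ↦ x^5, because 9·5 = 45 = 2·22 + 1 ≡ 1 (mod 22) and x^{22} = 1 for x ≠ 0 (Fermat). So σ⁻¹(15) = 15^5 mod 23.
Repeated squaring mod 23: 15^1 ≡ 15, 15^2 ≡ 15² = 225 ≡ 18, 15^4 ≡ 18² = 324 ≡ 2. Since 5 = 4 + 1, 15^5 ≡ 2·15: 2·15 = 30 ≡ 7. So 15^5 ≡ 7 (mod 23).
Hence σ⁻¹(15) = 7.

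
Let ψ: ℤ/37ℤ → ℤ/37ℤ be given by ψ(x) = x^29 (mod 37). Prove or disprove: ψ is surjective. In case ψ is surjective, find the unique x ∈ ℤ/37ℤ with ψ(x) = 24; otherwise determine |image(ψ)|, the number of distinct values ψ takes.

2

Since 37 is prime, the nonzero elements of ℤ/37ℤ form a cyclic group of order 36.
As gcd(29, 36) = 1, raising to the 29th power is a bijection on this group: if x_1^29 ≡ x_2^29 then (x_1x_2^{−1})^29 = 1, and the only element of order dividing gcd(29, 36) = 1 is 1, so x_1 = x_2.
With ψ(0) = 0 this makes ψ injective on all of ℤ/37ℤ, hence bijective (finite equal-size domain and codomain). In particular ψ is surjective.
Since ψ is surjective, we find the preimage of 24. The inverse of x ↦ x^29 on (ℤ/37ℤ)^× is x ↦ x^5, because 29·5 = 145 = 4·36 + 1 ≡ 1 (mod 36) and x^{36} = 1 for x ≠ 0 (Fermat). So ψ⁻¹(24) = 24^5 mod 37.
Repeated squaring mod 37: 24^1 ≡ 24, 24^2 ≡ 24² = 576 ≡ 21, 24^4 ≡ 21² = 441 ≡ 34. Since 5 = 4 + 1, 24^5 ≡ 34·24: 34·24 = 816 ≡ 2. So 24^5 ≡ 2 (mod 37).
Hence ψ⁻¹(24) = 2.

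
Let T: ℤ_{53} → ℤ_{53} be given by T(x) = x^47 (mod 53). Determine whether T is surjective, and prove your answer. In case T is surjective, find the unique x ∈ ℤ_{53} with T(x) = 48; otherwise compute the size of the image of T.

Since 53 is prime, the nonzero elements of ℤ_{53} form a cyclic group of order 52.
As gcd(47, 52) = 1, raising to the 47th power is a bijection on this group: if u^47 ≡ v^47 then (uv^{−1})^47 = 1, and the only element of order dividing gcd(47, 52) = 1 is 1, so u = v.
With T(0) = 0 this makes T injective on all of ℤ_{53}, hence bijective (finite equal-size domain and codomain). In particular T is surjective.
Since T is surjective, we find the preimage of 48. The inverse of x ↦ x^47 on (ℤ_{53})^× is x ↦ x^31, because 47·31 = 1457 = 28·52 + 1 ≡ 1 (mod 52) and x^{52} = 1 for x ≠ 0 (Fermat). So T⁻¹(48) = 48^31 mod 53.
Repeated squaring mod 53: 48^1 ≡ 48, 48^2 ≡ 48² = 2304 ≡ 25, 48^4 ≡ 25² = 625 ≡ 42, 48^8 ≡ 42² = 1764 ≡ 15, 48^16 ≡ 15² = 225 ≡ 13. Since 31 = 16 + 8 + 4 + 2 + 1, 48^31 ≡ 13·15·42·25·48: 13·15 = 195 ≡ 36, then 36·42 = 1512 ≡ 28, then 28·25 = 700 ≡ 11, then 11·48 = 528 ≡ 51. So 48^31 ≡ 51 (mod 53).
Hence T⁻¹(48) = 51.

51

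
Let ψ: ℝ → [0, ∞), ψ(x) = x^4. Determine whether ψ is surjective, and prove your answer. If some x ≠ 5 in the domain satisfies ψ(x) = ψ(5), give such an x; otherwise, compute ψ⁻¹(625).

-5

For any y ∈ [0, ∞), x = y^{1/4} ∈ ℝ satisfies x^4 = y, so ψ is surjective.
For the follow-up, such an x exists: taking x = −5 ∈ ℝ gives ψ(−5) = 625 = ψ(5) with −5 ≠ 5.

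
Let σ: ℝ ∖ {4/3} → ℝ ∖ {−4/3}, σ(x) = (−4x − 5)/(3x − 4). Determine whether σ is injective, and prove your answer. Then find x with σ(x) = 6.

Suppose σ(s) = σ(t). Cross-multiplying: (−4s − 5)(3t − 4) = (−4t − 5)(3s − 4).
Expanding both sides and cancelling the symmetric terms leaves 31·(s − t) = 0. Since 31 ≠ 0, s = t. Hence σ is injective.
Solving σ(x) = 6: cross-multiplying gives −4x − 5 = 6(3x − 4), which rearranges to −22x = −19, so x = 19/22.

19/22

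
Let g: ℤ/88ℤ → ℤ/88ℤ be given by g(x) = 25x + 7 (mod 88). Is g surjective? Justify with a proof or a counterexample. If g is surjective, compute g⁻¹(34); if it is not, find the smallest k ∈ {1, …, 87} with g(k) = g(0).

Recall: surjectivity means every element of the codomain has a preimage under g.
Since gcd(25, 88) = 1, 25 is invertible modulo 88. Euclid's algorithm: 88 = 3·25 + 13, 25 = 1·13 + 12, 13 = 1·12 + 1; back-substituting gives 1 = 81·25 − 23·88, so 25⁻¹ ≡ 81 (mod 88).
For any y ∈ ℤ/88ℤ, x = 81(y − 7) mod 88 satisfies g(x) = 25·81(y − 7) + 7 ≡ y (since 25·81 ≡ 1 mod 88). So every y has a preimage.
Hence g is surjective.
Since g is surjective, we find g⁻¹(34): we need 25x ≡ 34 − 7 ≡ 27 (mod 88). Using 25⁻¹ = 81: x ≡ 81·27 = 2187 = 24·88 + 75, so x = 75.
Check: g(75) = 25·75 + 7 = 1882 = 21·88 + 34 ≡ 34 (mod 88).

75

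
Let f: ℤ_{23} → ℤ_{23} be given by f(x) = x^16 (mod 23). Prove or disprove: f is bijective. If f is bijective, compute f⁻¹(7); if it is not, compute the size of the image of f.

12

f(11): Repeated squaring mod 23: 11^1 ≡ 11, 11^2 ≡ 11² = 121 ≡ 6, 11^4 ≡ 6² = 36 ≡ 13, 11^8 ≡ 13² = 169 ≡ 8, 11^16 ≡ 8² = 64 ≡ 18. So 11^16 ≡ 18 (mod 23).
f(12): Repeated squaring mod 23: 12^1 ≡ 12, 12^2 ≡ 12² = 144 ≡ 6, 12^4 ≡ 6² = 36 ≡ 13, 12^8 ≡ 13² = 169 ≡ 8, 12^16 ≡ 8² = 64 ≡ 18. So 12^16 ≡ 18 (mod 23).
So f(11) = f(12) = 18 while 11 ≠ 12, therefore f is not injective, hence not bijective.
Since f is not bijective, we determine |image(f)|. Computing x^16 mod 23 for each x (by repeated squaring, reducing mod 23 at every step), the values f(0), f(1), …, f(22) are: 0, 1, 9, 13, 12, 3, 2, 6, 16, 8, 4, 18, 18, 4, 8, 16, 6, 2, 3, 12, 13, 9, 1.
The distinct values are {0, 1, 2, 3, 4, 6, 8, 9, 12, 13, 16, 18}; there are 12 of them.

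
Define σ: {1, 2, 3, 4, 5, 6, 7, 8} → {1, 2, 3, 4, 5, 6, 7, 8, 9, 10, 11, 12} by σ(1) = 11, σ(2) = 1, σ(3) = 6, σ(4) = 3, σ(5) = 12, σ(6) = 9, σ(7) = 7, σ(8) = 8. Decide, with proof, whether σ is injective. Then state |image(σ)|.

8

The values σ(1), …, σ(8) are 11, 1, 6, 3, 12, 9, 7, 8 — all distinct.
So σ(a) = σ(b) only when a = b, and σ is injective.
The image of σ is {1, 3, 6, 7, 8, 9, 11, 12}, which has 8 elements.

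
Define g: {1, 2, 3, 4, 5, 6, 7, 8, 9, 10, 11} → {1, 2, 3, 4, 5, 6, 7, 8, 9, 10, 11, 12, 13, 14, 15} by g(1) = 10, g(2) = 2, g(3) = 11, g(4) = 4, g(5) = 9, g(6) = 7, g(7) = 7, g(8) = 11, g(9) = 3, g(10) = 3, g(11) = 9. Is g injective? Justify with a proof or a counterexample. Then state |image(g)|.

7

g(6) = 7 = g(7) with 6 ≠ 7, so g is not injective.
The image of g is {2, 3, 4, 7, 9, 10, 11}, which has 7 elements.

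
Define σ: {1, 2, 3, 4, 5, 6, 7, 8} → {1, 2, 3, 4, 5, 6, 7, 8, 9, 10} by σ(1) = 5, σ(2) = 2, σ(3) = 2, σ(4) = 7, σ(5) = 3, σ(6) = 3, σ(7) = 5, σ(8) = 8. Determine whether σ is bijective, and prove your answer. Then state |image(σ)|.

σ(2) = 2 = σ(3) with 2 ≠ 3, so σ is not injective, hence not bijective.
The image of σ is {2, 3, 5, 7, 8}, which has 5 elements.

5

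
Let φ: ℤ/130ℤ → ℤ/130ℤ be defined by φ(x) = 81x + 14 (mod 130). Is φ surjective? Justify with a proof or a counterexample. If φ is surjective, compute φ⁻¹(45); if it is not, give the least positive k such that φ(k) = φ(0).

Recall: surjectivity means every element of the codomain has a preimage under φ.
Since gcd(81, 130) = 1, 81 is invertible modulo 130. Euclid's algorithm: 130 = 1·81 + 49, 81 = 1·49 + 32, 49 = 1·32 + 17, 32 = 1·17 + 15, 17 = 1·15 + 2, 15 = 7·2 + 1; back-substituting gives 1 = 61·81 − 38·130, so 81⁻¹ ≡ 61 (mod 130).
Then y ↦ 61(y − 14) is a two-sided inverse to φ, so every y ∈ ℤ/130ℤ has a preimage.
So φ is surjective.
Since φ is surjective, we compute φ⁻¹(45): solve 81x + 14 ≡ 45 (mod 130), i.e. 81x ≡ 31 (mod 130).
Multiplying by 81⁻¹ = 61 gives x ≡ 61·31 = 1891 = 14·130 + 71 ≡ 71 (mod 130).
Check: φ(71) = 81·71 + 14 = 5765 = 44·130 + 45 ≡ 45 (mod 130).

71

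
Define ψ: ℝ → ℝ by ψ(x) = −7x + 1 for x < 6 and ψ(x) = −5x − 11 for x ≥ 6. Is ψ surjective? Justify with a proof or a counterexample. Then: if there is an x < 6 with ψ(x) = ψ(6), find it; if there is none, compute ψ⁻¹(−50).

Both pieces are strictly decreasing (slopes −7 and −5), so each is injective on its own interval.
The left piece maps (−∞, 6) onto (−41, ∞); the right piece maps [6, ∞) onto (−∞, −41].
These images together cover ℝ, so ψ is surjective.
Because the two images are disjoint, no x < 6 has ψ(x) = ψ(6), so we compute ψ⁻¹(−50): −50 lies in (−∞, −41], so solve −5x − 11 = −50: x = (−50 + 11)/(−5) = 39/5.

39/5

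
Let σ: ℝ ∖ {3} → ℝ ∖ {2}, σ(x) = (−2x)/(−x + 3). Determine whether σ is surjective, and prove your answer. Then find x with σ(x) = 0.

0

For any y ≠ 2, solving y(−x + 3) = −2x for x gives a well-defined x ≠ 3. So σ is surjective.
Solving σ(x) = 0: cross-multiplying gives −2x = 0(−x + 3), which rearranges to −2x = 0, so x = 0.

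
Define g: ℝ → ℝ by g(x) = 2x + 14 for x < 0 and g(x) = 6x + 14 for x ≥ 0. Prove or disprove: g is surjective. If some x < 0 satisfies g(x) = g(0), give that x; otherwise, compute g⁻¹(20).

1

Both pieces are strictly increasing (slopes 2 and 6), so each is injective on its own interval.
The left piece maps (−∞, 0) onto (−∞, 14); the right piece maps [0, ∞) onto [14, ∞).
These images together cover ℝ, so g is surjective.
Because the two images are disjoint, no x < 0 has g(x) = g(0), so we compute g⁻¹(20): 20 lies in [14, ∞), so solve 6x + 14 = 20: x = (20 − 14)/6 = 1.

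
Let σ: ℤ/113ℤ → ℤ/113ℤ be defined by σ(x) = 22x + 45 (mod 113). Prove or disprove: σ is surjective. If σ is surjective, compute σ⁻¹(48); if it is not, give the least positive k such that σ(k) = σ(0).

Since gcd(22, 113) = 1, 22 is invertible modulo 113. Euclid's algorithm: 113 = 5·22 + 3, 22 = 7·3 + 1; back-substituting gives 1 = 36·22 − 7·113, so 22⁻¹ ≡ 36 (mod 113).
For any y ∈ ℤ/113ℤ, x = 36(y − 45) mod 113 satisfies σ(x) = 22·36(y − 45) + 45 ≡ y (since 22·36 ≡ 1 mod 113). So every y has a preimage.
Hence σ is surjective.
Since σ is surjective, we compute σ⁻¹(48): solve 22x + 45 ≡ 48 (mod 113), i.e. 22x ≡ 3 (mod 113).
Multiplying by 22⁻¹ = 36 gives x ≡ 36·3 = 108 ≡ 108 (mod 113).
Check: σ(108) = 22·108 + 45 = 2421 = 21·113 + 48 ≡ 48 (mod 113).

108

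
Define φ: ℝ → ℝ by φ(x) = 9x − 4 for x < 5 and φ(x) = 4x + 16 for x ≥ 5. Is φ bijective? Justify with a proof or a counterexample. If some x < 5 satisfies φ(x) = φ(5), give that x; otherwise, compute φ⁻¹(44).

Both pieces are strictly increasing (slopes 9 and 4), so each is injective on its own interval.
The left piece maps (−∞, 5) onto (−∞, 41); the right piece maps [5, ∞) onto [36, ∞).
These images overlap. In particular φ(5) = 36 (right piece), and solving 9x − 4 = 36 on the left piece gives x = 40/9 < 5.
So φ(40/9) = φ(5) with 40/9 ≠ 5, and φ is not injective, hence not bijective. This x = 40/9 is the requested value below 5.

40/9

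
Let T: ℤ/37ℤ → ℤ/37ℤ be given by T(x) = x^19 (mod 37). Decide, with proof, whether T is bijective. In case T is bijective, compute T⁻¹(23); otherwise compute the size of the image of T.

14

Since 37 is prime, the nonzero elements of ℤ/37ℤ form a cyclic group of order 36.
As gcd(19, 36) = 1, raising to the 19th power is a bijection on this group: if x_1^19 ≡ x_2^19 then (x_1x_2^{−1})^19 = 1, and the only element of order dividing gcd(19, 36) = 1 is 1, so x_1 = x_2.
With T(0) = 0 this makes T injective on all of ℤ/37ℤ, hence bijective (finite equal-size domain and codomain). In particular T is bijective.
Since T is bijective, we find the preimage of 23. The inverse of x ↦ x^19 on (ℤ/37ℤ)^× is x ↦ x^19, because 19·19 = 361 = 10·36 + 1 ≡ 1 (mod 36) and x^{36} = 1 for x ≠ 0 (Fermat). So T⁻¹(23) = 23^19 mod 37.
Repeated squaring mod 37: 23^1 ≡ 23, 23^2 ≡ 23² = 529 ≡ 11, 23^4 ≡ 11² = 121 ≡ 10, 23^8 ≡ 10² = 100 ≡ 26, 23^16 ≡ 26² = 676 ≡ 10. Since 19 = 16 + 2 + 1, 23^19 ≡ 10·11·23: 10·11 = 110 ≡ 36, then 36·23 = 828 ≡ 14. So 23^19 ≡ 14 (mod 37).
Hence T⁻¹(23) = 14.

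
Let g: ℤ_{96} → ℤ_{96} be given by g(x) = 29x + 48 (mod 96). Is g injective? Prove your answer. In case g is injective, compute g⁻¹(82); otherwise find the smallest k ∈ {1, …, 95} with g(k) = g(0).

74

If g(u) = g(v), then 29u ≡ 29v (mod 96). Because gcd(29, 96) = 1, we may cancel 29 to get u ≡ v (mod 96).
Thus g is injective.
We now compute 29⁻¹ mod 96 explicitly. Euclid's algorithm: 96 = 3·29 + 9, 29 = 3·9 + 2, 9 = 4·2 + 1; back-substituting gives 1 = 53·29 − 16·96, so 29⁻¹ ≡ 53 (mod 96).
Since g is injective, we compute g⁻¹(82): solve 29x + 48 ≡ 82 (mod 96), i.e. 29x ≡ 34 (mod 96).
Multiplying by 29⁻¹ = 53 gives x ≡ 53·34 = 1802 = 18·96 + 74 ≡ 74 (mod 96).
Check: g(74) = 29·74 + 48 = 2194 = 22·96 + 82 ≡ 82 (mod 96).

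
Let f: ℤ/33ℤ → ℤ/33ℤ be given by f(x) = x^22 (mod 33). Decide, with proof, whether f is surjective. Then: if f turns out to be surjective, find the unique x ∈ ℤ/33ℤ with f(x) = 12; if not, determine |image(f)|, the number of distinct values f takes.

f(4): Repeated squaring mod 33: 4^1 ≡ 4, 4^2 ≡ 4² = 16, 4^4 ≡ 16² = 256 ≡ 25, 4^8 ≡ 25² = 625 ≡ 31, 4^16 ≡ 31² = 961 ≡ 4. Since 22 = 16 + 4 + 2, 4^22 ≡ 4·25·16: 4·25 = 100 ≡ 1, then 1·16 = 16. So 4^22 ≡ 16 (mod 33).
f(7): Repeated squaring mod 33: 7^1 ≡ 7, 7^2 ≡ 7² = 49 ≡ 16, 7^4 ≡ 16² = 256 ≡ 25, 7^8 ≡ 25² = 625 ≡ 31, 7^16 ≡ 31² = 961 ≡ 4. Since 22 = 16 + 4 + 2, 7^22 ≡ 4·25·16: 4·25 = 100 ≡ 1, then 1·16 = 16. So 7^22 ≡ 16 (mod 33).
So f(4) = f(7) = 16 while 4 ≠ 7, therefore f is not injective.
A non-injective map from the 33-element set ℤ/33ℤ to itself takes at most 32 distinct values, so it cannot be surjective. Thus f is not surjective.
Since f is not surjective, we determine |image(f)|. Computing x^22 mod 33 for each x (by repeated squaring, reducing mod 33 at every step), the values f(0), f(1), …, f(32) are: 0, 1, 4, 9, 16, 25, 3, 16, 31, 15, 1, 22, 12, 4, 31, 27, 25, 25, 27, 31, 4, 12, 22, 1, 15, 31, 16, 3, 25, 16, 9, 4, 1.
The distinct values are {0, 1, 3, 4, 9, 12, 15, 16, 22, 25, 27, 31}; there are 12 of them.

12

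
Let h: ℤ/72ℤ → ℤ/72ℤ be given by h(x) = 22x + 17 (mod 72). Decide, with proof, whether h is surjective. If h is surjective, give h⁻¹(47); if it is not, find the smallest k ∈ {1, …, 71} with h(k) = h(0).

36

Since gcd(22, 72) = 2, we have 22x ≡ 0 (mod 2) for all x, so h(x) ≡ 1 (mod 2).
But 0 ≢ 1 (mod 2), so 0 ∈ ℤ/72ℤ has no preimage. So h is not surjective.
Since h is not surjective, we find the least positive k with h(k) = h(0): this means 22k ≡ 0 (mod 72), i.e. 72 ∣ 22k. Since gcd(22, 72) = 2, dividing through by 2 this holds exactly when 36 ∣ 11k, and as gcd(11, 36) = 1, exactly when 36 ∣ k.
The smallest positive such k is 36.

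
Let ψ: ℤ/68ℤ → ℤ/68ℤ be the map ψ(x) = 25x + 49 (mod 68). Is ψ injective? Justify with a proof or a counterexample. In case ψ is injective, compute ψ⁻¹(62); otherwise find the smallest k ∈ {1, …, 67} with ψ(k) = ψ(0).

Suppose ψ(a) = ψ(b) in ℤ/68ℤ. Then 25a + 49 ≡ 25b + 49 (mod 68), therefore 25(a − b) ≡ 0 (mod 68).
Since gcd(25, 68) = 1, 25 is invertible modulo 68, so a − b ≡ 0 (mod 68), i.e. a = b.
Thus ψ is injective.
We now compute 25⁻¹ mod 68 explicitly. Euclid's algorithm: 68 = 2·25 + 18, 25 = 1·18 + 7, 18 = 2·7 + 4, 7 = 1·4 + 3, 4 = 1·3 + 1; back-substituting gives 1 = 49·25 − 18·68, so 25⁻¹ ≡ 49 (mod 68).
Since ψ is injective, we find ψ⁻¹(62): we need 25x ≡ 62 − 49 ≡ 13 (mod 68). Using 25⁻¹ = 49: x ≡ 49·13 = 637 = 9·68 + 25, so x = 25.
Check: ψ(25) = 25·25 + 49 = 674 = 9·68 + 62 ≡ 62 (mod 68).

25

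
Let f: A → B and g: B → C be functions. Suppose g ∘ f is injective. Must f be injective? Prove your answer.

injective

Suppose f(u) = f(v). Applying g: (g ∘ f)(u) = (g ∘ f)(v). Since g ∘ f is injective, u = v. So f is injective.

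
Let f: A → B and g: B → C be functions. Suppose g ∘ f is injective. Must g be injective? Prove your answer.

No. Take A = {1, 2}, B = {1, 2, 3, 4}, C = {1, 2, 3, 4}, f(a) = a for each a ∈ A, and g(b) = 3 if b ∈ {3, 4} else g(b) = b.
Then g ∘ f = f is injective (A ⊂ B and f is the inclusion), but g(3) = g(4) = 3 with 3 ≠ 4, so g is not injective.

not injective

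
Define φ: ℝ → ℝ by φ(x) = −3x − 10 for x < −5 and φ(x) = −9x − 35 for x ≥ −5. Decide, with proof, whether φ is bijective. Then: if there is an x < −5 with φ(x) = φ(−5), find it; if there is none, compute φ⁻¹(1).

-20/3

Both pieces are strictly decreasing (slopes −3 and −9), so each is injective on its own interval.
The left piece maps (−∞, −5) onto (5, ∞); the right piece maps [−5, ∞) onto (−∞, 10].
These images overlap. In particular φ(−5) = 10 (right piece), and solving −3x − 10 = 10 on the left piece gives x = −20/3 < −5.
So φ(−20/3) = φ(−5) with −20/3 ≠ −5, and φ is not injective, hence not bijective. This x = −20/3 is the requested value below −5.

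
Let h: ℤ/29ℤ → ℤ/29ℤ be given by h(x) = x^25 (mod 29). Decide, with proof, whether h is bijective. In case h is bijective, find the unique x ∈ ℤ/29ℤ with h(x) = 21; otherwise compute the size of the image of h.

Since 29 is prime, the nonzero elements of ℤ/29ℤ form a cyclic group of order 28.
As gcd(25, 28) = 1, raising to the 25th power is a bijection on this group: if a^25 ≡ b^25 then (ab^{−1})^25 = 1, and the only element of order dividing gcd(25, 28) = 1 is 1, so a = b.
With h(0) = 0 this makes h injective on all of ℤ/29ℤ, hence bijective (finite equal-size domain and codomain). In particular h is bijective.
Since h is bijective, we find the preimage of 21. The inverse of x ↦ x^25 on (ℤ/29ℤ)^× is x ↦ x^9, because 25·9 = 225 = 8·28 + 1 ≡ 1 (mod 28) and x^{28} = 1 for x ≠ 0 (Fermat). So h⁻¹(21) = 21^9 mod 29.
Repeated squaring mod 29: 21^1 ≡ 21, 21^2 ≡ 21² = 441 ≡ 6, 21^4 ≡ 6² = 36 ≡ 7, 21^8 ≡ 7² = 49 ≡ 20. Since 9 = 8 + 1, 21^9 ≡ 20·21: 20·21 = 420 ≡ 14. So 21^9 ≡ 14 (mod 29).
Hence h⁻¹(21) = 14.

14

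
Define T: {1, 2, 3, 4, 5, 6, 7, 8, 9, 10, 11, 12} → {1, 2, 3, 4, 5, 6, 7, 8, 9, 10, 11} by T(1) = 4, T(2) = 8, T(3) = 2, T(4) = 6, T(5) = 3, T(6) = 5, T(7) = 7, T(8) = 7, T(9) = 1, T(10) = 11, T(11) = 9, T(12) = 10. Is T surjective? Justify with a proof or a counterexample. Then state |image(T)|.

11

Every element of the codomain has a preimage: 1 = T(9), 2 = T(3), 3 = T(5), 4 = T(1), 5 = T(6), 6 = T(4), 7 = T(7), 8 = T(2), 9 = T(11), 10 = T(12), 11 = T(10).
Hence T is surjective.
The image of T is {1, 2, 3, 4, 5, 6, 7, 8, 9, 10, 11}, which has 11 elements.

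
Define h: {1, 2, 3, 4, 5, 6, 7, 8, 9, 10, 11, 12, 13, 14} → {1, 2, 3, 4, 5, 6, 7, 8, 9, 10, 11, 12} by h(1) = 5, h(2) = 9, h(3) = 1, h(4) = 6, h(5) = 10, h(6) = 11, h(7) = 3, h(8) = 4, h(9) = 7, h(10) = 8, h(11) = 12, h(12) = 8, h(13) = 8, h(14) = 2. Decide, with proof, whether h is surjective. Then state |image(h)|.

12

Every element of the codomain has a preimage: 1 = h(3), 2 = h(14), 3 = h(7), 4 = h(8), 5 = h(1), 6 = h(4), 7 = h(9), 8 = h(10), 9 = h(2), 10 = h(5), 11 = h(6), 12 = h(11).
Thus h is surjective.
The image of h is {1, 2, 3, 4, 5, 6, 7, 8, 9, 10, 11, 12}, which has 12 elements.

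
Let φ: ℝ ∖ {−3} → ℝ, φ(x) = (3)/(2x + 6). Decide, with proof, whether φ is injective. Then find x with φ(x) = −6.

-13/4

Suppose φ(a) = φ(b). Cross-multiplying: (3)(2b + 6) = (3)(2a + 6).
Expanding both sides and cancelling the symmetric terms leaves −6·(a − b) = 0. Since −6 ≠ 0, a = b. So φ is injective.
Solving φ(x) = −6: cross-multiplying gives 3 = −6(2x + 6), which rearranges to 12x = −39, so x = −13/4.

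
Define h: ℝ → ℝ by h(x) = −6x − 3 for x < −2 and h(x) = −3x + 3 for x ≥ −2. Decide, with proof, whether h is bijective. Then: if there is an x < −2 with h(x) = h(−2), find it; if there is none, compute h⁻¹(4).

Both pieces are strictly decreasing (slopes −6 and −3), so each is injective on its own interval.
The left piece maps (−∞, −2) onto (9, ∞); the right piece maps [−2, ∞) onto (−∞, 9].
Since 9 = 9, the images partition ℝ: h is injective and surjective, hence bijective.
Because the two images are disjoint, no x < −2 has h(x) = h(−2), so we compute h⁻¹(4): 4 lies in (−∞, 9], so solve −3x + 3 = 4: x = (4 − 3)/(−3) = −1/3.

-1/3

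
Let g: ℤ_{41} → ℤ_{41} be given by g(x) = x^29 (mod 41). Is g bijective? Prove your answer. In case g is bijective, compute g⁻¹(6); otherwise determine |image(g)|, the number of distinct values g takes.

Since 41 is prime, the nonzero elements of ℤ_{41} form a cyclic group of order 40.
As gcd(29, 40) = 1, raising to the 29th power is a bijection on this group: if s^29 ≡ t^29 then (st^{−1})^29 = 1, and the only element of order dividing gcd(29, 40) = 1 is 1, so s = t.
With g(0) = 0 this makes g injective on all of ℤ_{41}, hence bijective (finite equal-size domain and codomain). In particular g is bijective.
Since g is bijective, we find the preimage of 6. The inverse of x ↦ x^29 on (ℤ_{41})^× is x ↦ x^29, because 29·29 = 841 = 21·40 + 1 ≡ 1 (mod 40) and x^{40} = 1 for x ≠ 0 (Fermat). So g⁻¹(6) = 6^29 mod 41.
Repeated squaring mod 41: 6^1 ≡ 6, 6^2 ≡ 6² = 36, 6^4 ≡ 36² = 1296 ≡ 25, 6^8 ≡ 25² = 625 ≡ 10, 6^16 ≡ 10² = 100 ≡ 18. Since 29 = 16 + 8 + 4 + 1, 6^29 ≡ 18·10·25·6: 18·10 = 180 ≡ 16, then 16·25 = 400 ≡ 31, then 31·6 = 186 ≡ 22. So 6^29 ≡ 22 (mod 41).
Hence g⁻¹(6) = 22.

22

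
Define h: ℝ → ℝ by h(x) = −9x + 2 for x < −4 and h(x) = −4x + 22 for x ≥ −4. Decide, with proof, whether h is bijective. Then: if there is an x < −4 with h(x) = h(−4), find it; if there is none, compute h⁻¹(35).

Both pieces are strictly decreasing (slopes −9 and −4), so each is injective on its own interval.
The left piece maps (−∞, −4) onto (38, ∞); the right piece maps [−4, ∞) onto (−∞, 38].
Since 38 = 38, the images partition ℝ: h is injective and surjective, hence bijective.
Because the two images are disjoint, no x < −4 has h(x) = h(−4), so we compute h⁻¹(35): 35 lies in (−∞, 38], so solve −4x + 22 = 35: x = (35 − 22)/(−4) = −13/4.

-13/4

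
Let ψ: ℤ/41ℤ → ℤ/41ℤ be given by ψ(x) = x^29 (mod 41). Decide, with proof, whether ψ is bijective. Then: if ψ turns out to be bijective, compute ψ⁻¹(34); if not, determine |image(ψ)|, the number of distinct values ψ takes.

Since 41 is prime, the nonzero elements of ℤ/41ℤ form a cyclic group of order 40.
As gcd(29, 40) = 1, raising to the 29th power is a bijection on this group: if x_1^29 ≡ x_2^29 then (x_1x_2^{−1})^29 = 1, and the only element of order dividing gcd(29, 40) = 1 is 1, so x_1 = x_2.
With ψ(0) = 0 this makes ψ injective on all of ℤ/41ℤ, hence bijective (finite equal-size domain and codomain). In particular ψ is bijective.
Since ψ is bijective, we find the preimage of 34. The inverse of x ↦ x^29 on (ℤ/41ℤ)^× is x ↦ x^29, because 29·29 = 841 = 21·40 + 1 ≡ 1 (mod 40) and x^{40} = 1 for x ≠ 0 (Fermat). So ψ⁻¹(34) = 34^29 mod 41.
Repeated squaring mod 41: 34^1 ≡ 34, 34^2 ≡ 34² = 1156 ≡ 8, 34^4 ≡ 8² = 64 ≡ 23, 34^8 ≡ 23² = 529 ≡ 37, 34^16 ≡ 37² = 1369 ≡ 16. Since 29 = 16 + 8 + 4 + 1, 34^29 ≡ 16·37·23·34: 16·37 = 592 ≡ 18, then 18·23 = 414 ≡ 4, then 4·34 = 136 ≡ 13. So 34^29 ≡ 13 (mod 41).
Hence ψ⁻¹(34) = 13.

13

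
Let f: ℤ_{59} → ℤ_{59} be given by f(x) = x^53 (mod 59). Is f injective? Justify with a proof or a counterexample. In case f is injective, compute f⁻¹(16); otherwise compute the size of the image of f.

27

Since 59 is prime, the nonzero elements of ℤ_{59} form a cyclic group of order 58.
As gcd(53, 58) = 1, raising to the 53rd power is a bijection on this group: if a^53 ≡ b^53 then (ab^{−1})^53 = 1, and the only element of order dividing gcd(53, 58) = 1 is 1, so a = b.
With f(0) = 0 this makes f injective on all of ℤ_{59}, hence bijective (finite equal-size domain and codomain). In particular f is injective.
Since f is injective, we find the preimage of 16. The inverse of x ↦ x^53 on (ℤ_{59})^× is x ↦ x^23, because 53·23 = 1219 = 21·58 + 1 ≡ 1 (mod 58) and x^{58} = 1 for x ≠ 0 (Fermat). So f⁻¹(16) = 16^23 mod 59.
Repeated squaring mod 59: 16^1 ≡ 16, 16^2 ≡ 16² = 256 ≡ 20, 16^4 ≡ 20² = 400 ≡ 46, 16^8 ≡ 46² = 2116 ≡ 51, 16^16 ≡ 51² = 2601 ≡ 5. Since 23 = 16 + 4 + 2 + 1, 16^23 ≡ 5·46·20·16: 5·46 = 230 ≡ 53, then 53·20 = 1060 ≡ 57, then 57·16 = 912 ≡ 27. So 16^23 ≡ 27 (mod 59).
Hence f⁻¹(16) = 27.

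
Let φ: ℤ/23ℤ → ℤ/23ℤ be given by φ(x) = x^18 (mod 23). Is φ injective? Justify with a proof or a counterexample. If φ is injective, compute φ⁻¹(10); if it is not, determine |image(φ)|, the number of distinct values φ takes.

φ(11): Repeated squaring mod 23: 11^1 ≡ 11, 11^2 ≡ 11² = 121 ≡ 6, 11^4 ≡ 6² = 36 ≡ 13, 11^8 ≡ 13² = 169 ≡ 8, 11^16 ≡ 8² = 64 ≡ 18. Since 18 = 16 + 2, 11^18 ≡ 18·6: 18·6 = 108 ≡ 16. So 11^18 ≡ 16 (mod 23).
φ(12): Repeated squaring mod 23: 12^1 ≡ 12, 12^2 ≡ 12² = 144 ≡ 6, 12^4 ≡ 6² = 36 ≡ 13, 12^8 ≡ 13² = 169 ≡ 8, 12^16 ≡ 8² = 64 ≡ 18. Since 18 = 16 + 2, 12^18 ≡ 18·6: 18·6 = 108 ≡ 16. So 12^18 ≡ 16 (mod 23).
So φ(11) = φ(12) = 16 while 11 ≠ 12, therefore φ is not injective.
Since φ is not injective, we determine |image(φ)|. Computing x^18 mod 23 for each x (by repeated squaring, reducing mod 23 at every step), the values φ(0), φ(1), …, φ(22) are: 0, 1, 13, 2, 8, 6, 3, 18, 12, 4, 9, 16, 16, 9, 4, 12, 18, 3, 6, 8, 2, 13, 1.
The distinct values are {0, 1, 2, 3, 4, 6, 8, 9, 12, 13, 16, 18}; there are 12 of them.

12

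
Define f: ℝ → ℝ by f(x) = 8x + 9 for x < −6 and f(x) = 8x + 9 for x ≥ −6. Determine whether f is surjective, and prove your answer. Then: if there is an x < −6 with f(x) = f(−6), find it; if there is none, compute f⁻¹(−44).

-53/8

Both pieces are strictly increasing (slopes 8 and 8), so each is injective on its own interval.
The left piece maps (−∞, −6) onto (−∞, −39); the right piece maps [−6, ∞) onto [−39, ∞).
These images together cover ℝ, so f is surjective.
Because the two images are disjoint, no x < −6 has f(x) = f(−6), so we compute f⁻¹(−44): −44 lies in (−∞, −39), so solve 8x + 9 = −44: x = (−44 − 9)/8 = −53/8.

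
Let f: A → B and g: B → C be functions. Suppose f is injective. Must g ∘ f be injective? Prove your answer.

not injective

No. Take A = B = C = {0, 1}, f = identity (injective), and g(x) = 0 for every x.
Then (g ∘ f)(0) = 0 = (g ∘ f)(1) with 0 ≠ 1, so g ∘ f is not injective.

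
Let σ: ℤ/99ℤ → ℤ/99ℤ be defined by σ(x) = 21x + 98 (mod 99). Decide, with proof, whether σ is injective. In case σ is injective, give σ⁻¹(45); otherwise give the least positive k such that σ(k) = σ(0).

We have gcd(21, 99) = 3 > 1. Taking x_1 = 0 and x_2 = 33: σ(0) = 98 and σ(33) = 21·33 + 98 = 791 ≡ 98 (mod 99).
So σ(0) = σ(33) while 0 ≠ 33, hence σ is not injective.
Since σ is not injective, we find the least positive k with σ(k) = σ(0): this means 21k ≡ 0 (mod 99), i.e. 99 ∣ 21k. Since gcd(21, 99) = 3, dividing through by 3 this holds exactly when 33 ∣ 7k, and as gcd(7, 33) = 1, exactly when 33 ∣ k.
The smallest positive such k is 33.

33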